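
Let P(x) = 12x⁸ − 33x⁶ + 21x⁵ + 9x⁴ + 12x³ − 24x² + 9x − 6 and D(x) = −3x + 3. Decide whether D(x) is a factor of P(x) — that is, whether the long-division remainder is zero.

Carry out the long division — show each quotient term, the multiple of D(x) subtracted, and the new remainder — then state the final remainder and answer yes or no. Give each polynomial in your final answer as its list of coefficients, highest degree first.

Step 1: lead(12x⁸ − 33x⁶ + 21x⁵ + 9x⁴ + 12x³ − 24x² + 9x − 6) ÷ lead(D) = 12x⁸ ÷ −3x = −4x⁷. Subtract (−4x⁷)·D = 12x⁸ − 12x⁷. Remainder: 12x⁷ − 33x⁶ + 21x⁵ + 9x⁴ + 12x³ − 24x² + 9x − 6.
Step 2: lead(12x⁷ − 33x⁶ + 21x⁵ + 9x⁴ + 12x³ − 24x² + 9x − 6) ÷ lead(D) = 12x⁷ ÷ −3x = −4x⁶. Subtract (−4x⁶)·D = 12x⁷ − 12x⁶. Remainder: −21x⁶ + 21x⁵ + 9x⁴ + 12x³ − 24x² + 9x − 6.
Step 3: lead(−21x⁶ + 21x⁵ + 9x⁴ + 12x³ − 24x² + 9x − 6) ÷ lead(D) = −21x⁶ ÷ −3x = 7x⁵. Subtract (7x⁵)·D = −21x⁶ + 21x⁵. Remainder: 9x⁴ + 12x³ − 24x² + 9x − 6.
Step 4: lead(9x⁴ + 12x³ − 24x² + 9x − 6) ÷ lead(D) = 9x⁴ ÷ −3x = −3x³. Subtract (−3x³)·D = 9x⁴ − 9x³. Remainder: 21x³ − 24x² + 9x − 6.
Step 5: lead(21x³ − 24x² + 9x − 6) ÷ lead(D) = 21x³ ÷ −3x = −7x². Subtract (−7x²)·D = 21x³ − 21x². Remainder: −3x² + 9x − 6.
Step 6: lead(−3x² + 9x − 6) ÷ lead(D) = −3x² ÷ −3x = x. Subtract (x)·D = −3x² + 3x. Remainder: 6x − 6.
Step 7: lead(6x − 6) ÷ lead(D) = 6x ÷ −3x = −2. Subtract (−2)·D = 6x − 6. Remainder: 0.

R = [0], so D(x) is a factor of P(x). yes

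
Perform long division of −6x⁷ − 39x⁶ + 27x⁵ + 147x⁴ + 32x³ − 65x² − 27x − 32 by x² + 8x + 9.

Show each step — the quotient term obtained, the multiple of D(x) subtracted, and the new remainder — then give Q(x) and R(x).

Q(x) = −6x⁵ + 9x⁴ + 9x³ − 6x² − x − 3; R(x) = 6x − 5

Step 1: lead(−6x⁷ − 39x⁶ + 27x⁵ + 147x⁴ + 32x³ − 65x² − 27x − 32) ÷ lead(D) = −6x⁷ ÷ x² = −6x⁵. Subtract (−6x⁵)·D = −6x⁷ − 48x⁶ − 54x⁵. Remainder: 9x⁶ + 81x⁵ + 147x⁴ + 32x³ − 65x² − 27x − 32.
Step 2: lead(9x⁶ + 81x⁵ + 147x⁴ + 32x³ − 65x² − 27x − 32) ÷ lead(D) = 9x⁶ ÷ x² = 9x⁴. Subtract (9x⁴)·D = 9x⁶ + 72x⁵ + 81x⁴. Remainder: 9x⁵ + 66x⁴ + 32x³ − 65x² − 27x − 32.
Step 3: lead(9x⁵ + 66x⁴ + 32x³ − 65x² − 27x − 32) ÷ lead(D) = 9x⁵ ÷ x² = 9x³. Subtract (9x³)·D = 9x⁵ + 72x⁴ + 81x³. Remainder: −6x⁴ − 49x³ − 65x² − 27x − 32.
Step 4: lead(−6x⁴ − 49x³ − 65x² − 27x − 32) ÷ lead(D) = −6x⁴ ÷ x² = −6x². Subtract (−6x²)·D = −6x⁴ − 48x³ − 54x². Remainder: −x³ − 11x² − 27x − 32.
Step 5: lead(−x³ − 11x² − 27x − 32) ÷ lead(D) = −x³ ÷ x² = −x. Subtract (−x)·D = −x³ − 8x² − 9x. Remainder: −3x² − 18x − 32.
Step 6: lead(−3x² − 18x − 32) ÷ lead(D) = −3x² ÷ x² = −3. Subtract (−3)·D = −3x² − 24x − 27. Remainder: 6x − 5.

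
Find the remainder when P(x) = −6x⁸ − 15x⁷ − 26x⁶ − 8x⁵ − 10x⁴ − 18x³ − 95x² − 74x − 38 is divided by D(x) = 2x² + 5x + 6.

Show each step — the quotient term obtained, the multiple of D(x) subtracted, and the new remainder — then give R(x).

R(x) = −2x − 2

Step 1: lead(−6x⁸ − 15x⁷ − 26x⁶ − 8x⁵ − 10x⁴ − 18x³ − 95x² − 74x − 38) ÷ lead(D) = −6x⁸ ÷ 2x² = −3x⁶. Subtract (−3x⁶)·D = −6x⁸ − 15x⁷ − 18x⁶. Remainder: −8x⁶ − 8x⁵ − 10x⁴ − 18x³ − 95x² − 74x − 38.
Step 2: lead(−8x⁶ − 8x⁵ − 10x⁴ − 18x³ − 95x² − 74x − 38) ÷ lead(D) = −8x⁶ ÷ 2x² = −4x⁴. Subtract (−4x⁴)·D = −8x⁶ − 20x⁵ − 24x⁴. Remainder: 12x⁵ + 14x⁴ − 18x³ − 95x² − 74x − 38.
Step 3: lead(12x⁵ + 14x⁴ − 18x³ − 95x² − 74x − 38) ÷ lead(D) = 12x⁵ ÷ 2x² = 6x³. Subtract (6x³)·D = 12x⁵ + 30x⁴ + 36x³. Remainder: −16x⁴ − 54x³ − 95x² − 74x − 38.
Step 4: lead(−16x⁴ − 54x³ − 95x² − 74x − 38) ÷ lead(D) = −16x⁴ ÷ 2x² = −8x². Subtract (−8x²)·D = −16x⁴ − 40x³ − 48x². Remainder: −14x³ − 47x² − 74x − 38.
Step 5: lead(−14x³ − 47x² − 74x − 38) ÷ lead(D) = −14x³ ÷ 2x² = −7x. Subtract (−7x)·D = −14x³ − 35x² − 42x. Remainder: −12x² − 32x − 38.
Step 6: lead(−12x² − 32x − 38) ÷ lead(D) = −12x² ÷ 2x² = −6. Subtract (−6)·D = −12x² − 30x − 36. Remainder: −2x − 2.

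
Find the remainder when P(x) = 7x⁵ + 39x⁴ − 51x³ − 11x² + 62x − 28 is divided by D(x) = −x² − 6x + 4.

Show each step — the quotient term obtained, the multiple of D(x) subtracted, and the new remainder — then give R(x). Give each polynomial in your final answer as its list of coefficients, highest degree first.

Step 1: lead(7x⁵ + 39x⁴ − 51x³ − 11x² + 62x − 28) ÷ lead(D) = 7x⁵ ÷ −x² = −7x³. Subtract (−7x³)·D = 7x⁵ + 42x⁴ − 28x³. Remainder: −3x⁴ − 23x³ − 11x² + 62x − 28.
Step 2: lead(−3x⁴ − 23x³ − 11x² + 62x − 28) ÷ lead(D) = −3x⁴ ÷ −x² = 3x². Subtract (3x²)·D = −3x⁴ − 18x³ + 12x². Remainder: −5x³ − 23x² + 62x − 28.
Step 3: lead(−5x³ − 23x² + 62x − 28) ÷ lead(D) = −5x³ ÷ −x² = 5x. Subtract (5x)·D = −5x³ − 30x² + 20x. Remainder: 7x² + 42x − 28.
Step 4: lead(7x² + 42x − 28) ÷ lead(D) = 7x² ÷ −x² = −7. Subtract (−7)·D = 7x² + 42x − 28. Remainder: 0.

R = [0]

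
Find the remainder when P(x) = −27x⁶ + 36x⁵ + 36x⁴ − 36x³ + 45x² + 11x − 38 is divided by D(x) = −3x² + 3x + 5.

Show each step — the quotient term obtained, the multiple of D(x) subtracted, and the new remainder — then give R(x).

R(x) = 2

Step 1: lead(−27x⁶ + 36x⁵ + 36x⁴ − 36x³ + 45x² + 11x − 38) ÷ lead(D) = −27x⁶ ÷ −3x² = 9x⁴. Subtract (9x⁴)·D = −27x⁶ + 27x⁵ + 45x⁴. Remainder: 9x⁵ − 9x⁴ − 36x³ + 45x² + 11x − 38.
Step 2: lead(9x⁵ − 9x⁴ − 36x³ + 45x² + 11x − 38) ÷ lead(D) = 9x⁵ ÷ −3x² = −3x³. Subtract (−3x³)·D = 9x⁵ − 9x⁴ − 15x³. Remainder: −21x³ + 45x² + 11x − 38.
Step 3: lead(−21x³ + 45x² + 11x − 38) ÷ lead(D) = −21x³ ÷ −3x² = 7x. Subtract (7x)·D = −21x³ + 21x² + 35x. Remainder: 24x² − 24x − 38.
Step 4: lead(24x² − 24x − 38) ÷ lead(D) = 24x² ÷ −3x² = −8. Subtract (−8)·D = 24x² − 24x − 40. Remainder: 2.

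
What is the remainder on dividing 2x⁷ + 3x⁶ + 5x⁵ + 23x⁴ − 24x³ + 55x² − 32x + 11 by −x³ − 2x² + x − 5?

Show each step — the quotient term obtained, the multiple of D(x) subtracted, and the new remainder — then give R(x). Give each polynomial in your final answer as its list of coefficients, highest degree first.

Step 1: lead(2x⁷ + 3x⁶ + 5x⁵ + 23x⁴ − 24x³ + 55x² − 32x + 11) ÷ lead(D) = 2x⁷ ÷ −x³ = −2x⁴. Subtract (−2x⁴)·D = 2x⁷ + 4x⁶ − 2x⁵ + 10x⁴. Remainder: −x⁶ + 7x⁵ + 13x⁴ − 24x³ + 55x² − 32x + 11.
Step 2: lead(−x⁶ + 7x⁵ + 13x⁴ − 24x³ + 55x² − 32x + 11) ÷ lead(D) = −x⁶ ÷ −x³ = x³. Subtract (x³)·D = −x⁶ − 2x⁵ + x⁴ − 5x³. Remainder: 9x⁵ + 12x⁴ − 19x³ + 55x² − 32x + 11.
Step 3: lead(9x⁵ + 12x⁴ − 19x³ + 55x² − 32x + 11) ÷ lead(D) = 9x⁵ ÷ −x³ = −9x². Subtract (−9x²)·D = 9x⁵ + 18x⁴ − 9x³ + 45x². Remainder: −6x⁴ − 10x³ + 10x² − 32x + 11.
Step 4: lead(−6x⁴ − 10x³ + 10x² − 32x + 11) ÷ lead(D) = −6x⁴ ÷ −x³ = 6x. Subtract (6x)·D = −6x⁴ − 12x³ + 6x² − 30x. Remainder: 2x³ + 4x² − 2x + 11.
Step 5: lead(2x³ + 4x² − 2x + 11) ÷ lead(D) = 2x³ ÷ −x³ = −2. Subtract (−2)·D = 2x³ + 4x² − 2x + 10. Remainder: 1.

R = [1]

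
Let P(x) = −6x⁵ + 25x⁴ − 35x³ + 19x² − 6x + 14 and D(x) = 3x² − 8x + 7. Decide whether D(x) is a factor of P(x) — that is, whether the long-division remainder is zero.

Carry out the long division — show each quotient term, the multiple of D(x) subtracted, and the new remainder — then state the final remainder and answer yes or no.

R(x) = 3x, so D(x) is not a factor of P(x). no

Step 1: lead(−6x⁵ + 25x⁴ − 35x³ + 19x² − 6x + 14) ÷ lead(D) = −6x⁵ ÷ 3x² = −2x³. Subtract (−2x³)·D = −6x⁵ + 16x⁴ − 14x³. Remainder: 9x⁴ − 21x³ + 19x² − 6x + 14.
Step 2: lead(9x⁴ − 21x³ + 19x² − 6x + 14) ÷ lead(D) = 9x⁴ ÷ 3x² = 3x². Subtract (3x²)·D = 9x⁴ − 24x³ + 21x². Remainder: 3x³ − 2x² − 6x + 14.
Step 3: lead(3x³ − 2x² − 6x + 14) ÷ lead(D) = 3x³ ÷ 3x² = x. Subtract (x)·D = 3x³ − 8x² + 7x. Remainder: 6x² − 13x + 14.
Step 4: lead(6x² − 13x + 14) ÷ lead(D) = 6x² ÷ 3x² = 2. Subtract (2)·D = 6x² − 16x + 14. Remainder: 3x.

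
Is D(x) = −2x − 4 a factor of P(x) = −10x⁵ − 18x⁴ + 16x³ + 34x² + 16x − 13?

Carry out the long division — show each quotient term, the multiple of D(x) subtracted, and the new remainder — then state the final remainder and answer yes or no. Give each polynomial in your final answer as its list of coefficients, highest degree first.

Step 1: lead(−10x⁵ − 18x⁴ + 16x³ + 34x² + 16x − 13) ÷ lead(D) = −10x⁵ ÷ −2x = 5x⁴. Subtract (5x⁴)·D = −10x⁵ − 20x⁴. Remainder: 2x⁴ + 16x³ + 34x² + 16x − 13.
Step 2: lead(2x⁴ + 16x³ + 34x² + 16x − 13) ÷ lead(D) = 2x⁴ ÷ −2x = −x³. Subtract (−x³)·D = 2x⁴ + 4x³. Remainder: 12x³ + 34x² + 16x − 13.
Step 3: lead(12x³ + 34x² + 16x − 13) ÷ lead(D) = 12x³ ÷ −2x = −6x². Subtract (−6x²)·D = 12x³ + 24x². Remainder: 10x² + 16x − 13.
Step 4: lead(10x² + 16x − 13) ÷ lead(D) = 10x² ÷ −2x = −5x. Subtract (−5x)·D = 10x² + 20x. Remainder: −4x − 13.
Step 5: lead(−4x − 13) ÷ lead(D) = −4x ÷ −2x = 2. Subtract (2)·D = −4x − 8. Remainder: −5.

R = [-5], so D(x) is not a factor of P(x). no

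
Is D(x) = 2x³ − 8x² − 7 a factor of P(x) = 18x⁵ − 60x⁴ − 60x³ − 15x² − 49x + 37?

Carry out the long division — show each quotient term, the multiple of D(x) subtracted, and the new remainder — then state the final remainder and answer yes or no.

R(x) = −7x − 5, so D(x) is not a factor of P(x). no

Step 1: lead(18x⁵ − 60x⁴ − 60x³ − 15x² − 49x + 37) ÷ lead(D) = 18x⁵ ÷ 2x³ = 9x². Subtract (9x²)·D = 18x⁵ − 72x⁴ − 63x². Remainder: 12x⁴ − 60x³ + 48x² − 49x + 37.
Step 2: lead(12x⁴ − 60x³ + 48x² − 49x + 37) ÷ lead(D) = 12x⁴ ÷ 2x³ = 6x. Subtract (6x)·D = 12x⁴ − 48x³ − 42x. Remainder: −12x³ + 48x² − 7x + 37.
Step 3: lead(−12x³ + 48x² − 7x + 37) ÷ lead(D) = −12x³ ÷ 2x³ = −6. Subtract (−6)·D = −12x³ + 48x² + 42. Remainder: −7x − 5.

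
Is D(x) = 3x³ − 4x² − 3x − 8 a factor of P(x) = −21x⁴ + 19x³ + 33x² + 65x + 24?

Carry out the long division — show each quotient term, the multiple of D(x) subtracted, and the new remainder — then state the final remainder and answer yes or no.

R(x) = 0, so D(x) is a factor of P(x). yes

Step 1: lead(−21x⁴ + 19x³ + 33x² + 65x + 24) ÷ lead(D) = −21x⁴ ÷ 3x³ = −7x. Subtract (−7x)·D = −21x⁴ + 28x³ + 21x² + 56x. Remainder: −9x³ + 12x² + 9x + 24.
Step 2: lead(−9x³ + 12x² + 9x + 24) ÷ lead(D) = −9x³ ÷ 3x³ = −3. Subtract (−3)·D = −9x³ + 12x² + 9x + 24. Remainder: 0.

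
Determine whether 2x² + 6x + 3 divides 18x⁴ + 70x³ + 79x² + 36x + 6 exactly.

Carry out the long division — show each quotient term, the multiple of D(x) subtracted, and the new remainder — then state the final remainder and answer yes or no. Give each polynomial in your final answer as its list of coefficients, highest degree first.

R = [0], so D(x) is a factor of P(x). yes

Step 1: lead(18x⁴ + 70x³ + 79x² + 36x + 6) ÷ lead(D) = 18x⁴ ÷ 2x² = 9x². Subtract (9x²)·D = 18x⁴ + 54x³ + 27x². Remainder: 16x³ + 52x² + 36x + 6.
Step 2: lead(16x³ + 52x² + 36x + 6) ÷ lead(D) = 16x³ ÷ 2x² = 8x. Subtract (8x)·D = 16x³ + 48x² + 24x. Remainder: 4x² + 12x + 6.
Step 3: lead(4x² + 12x + 6) ÷ lead(D) = 4x² ÷ 2x² = 2. Subtract (2)·D = 4x² + 12x + 6. Remainder: 0.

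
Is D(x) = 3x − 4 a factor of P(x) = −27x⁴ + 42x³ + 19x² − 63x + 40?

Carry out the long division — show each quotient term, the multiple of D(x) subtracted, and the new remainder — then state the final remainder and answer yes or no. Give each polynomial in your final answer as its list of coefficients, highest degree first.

Step 1: lead(−27x⁴ + 42x³ + 19x² − 63x + 40) ÷ lead(D) = −27x⁴ ÷ 3x = −9x³. Subtract (−9x³)·D = −27x⁴ + 36x³. Remainder: 6x³ + 19x² − 63x + 40.
Step 2: lead(6x³ + 19x² − 63x + 40) ÷ lead(D) = 6x³ ÷ 3x = 2x². Subtract (2x²)·D = 6x³ − 8x². Remainder: 27x² − 63x + 40.
Step 3: lead(27x² − 63x + 40) ÷ lead(D) = 27x² ÷ 3x = 9x. Subtract (9x)·D = 27x² − 36x. Remainder: −27x + 40.
Step 4: lead(−27x + 40) ÷ lead(D) = −27x ÷ 3x = −9. Subtract (−9)·D = −27x + 36. Remainder: 4.

R = [4], so D(x) is not a factor of P(x). no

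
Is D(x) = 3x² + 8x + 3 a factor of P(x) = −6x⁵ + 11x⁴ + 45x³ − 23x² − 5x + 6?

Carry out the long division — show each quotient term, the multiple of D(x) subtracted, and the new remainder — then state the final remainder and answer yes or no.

R(x) = 0, so D(x) is a factor of P(x). yes

Step 1: lead(−6x⁵ + 11x⁴ + 45x³ − 23x² − 5x + 6) ÷ lead(D) = −6x⁵ ÷ 3x² = −2x³. Subtract (−2x³)·D = −6x⁵ − 16x⁴ − 6x³. Remainder: 27x⁴ + 51x³ − 23x² − 5x + 6.
Step 2: lead(27x⁴ + 51x³ − 23x² − 5x + 6) ÷ lead(D) = 27x⁴ ÷ 3x² = 9x². Subtract (9x²)·D = 27x⁴ + 72x³ + 27x². Remainder: −21x³ − 50x² − 5x + 6.
Step 3: lead(−21x³ − 50x² − 5x + 6) ÷ lead(D) = −21x³ ÷ 3x² = −7x. Subtract (−7x)·D = −21x³ − 56x² − 21x. Remainder: 6x² + 16x + 6.
Step 4: lead(6x² + 16x + 6) ÷ lead(D) = 6x² ÷ 3x² = 2. Subtract (2)·D = 6x² + 16x + 6. Remainder: 0.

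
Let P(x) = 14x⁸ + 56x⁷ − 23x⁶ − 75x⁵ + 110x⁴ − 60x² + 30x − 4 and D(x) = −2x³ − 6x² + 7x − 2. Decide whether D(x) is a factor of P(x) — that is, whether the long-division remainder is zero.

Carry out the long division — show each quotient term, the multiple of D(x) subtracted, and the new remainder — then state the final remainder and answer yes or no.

R(x) = 0, so D(x) is a factor of P(x). yes

Step 1: lead(14x⁸ + 56x⁷ − 23x⁶ − 75x⁵ + 110x⁴ − 60x² + 30x − 4) ÷ lead(D) = 14x⁸ ÷ −2x³ = −7x⁵. Subtract (−7x⁵)·D = 14x⁸ + 42x⁷ − 49x⁶ + 14x⁵. Remainder: 14x⁷ + 26x⁶ − 89x⁵ + 110x⁴ − 60x² + 30x − 4.
Step 2: lead(14x⁷ + 26x⁶ − 89x⁵ + 110x⁴ − 60x² + 30x − 4) ÷ lead(D) = 14x⁷ ÷ −2x³ = −7x⁴. Subtract (−7x⁴)·D = 14x⁷ + 42x⁶ − 49x⁵ + 14x⁴. Remainder: −16x⁶ − 40x⁵ + 96x⁴ − 60x² + 30x − 4.
Step 3: lead(−16x⁶ − 40x⁵ + 96x⁴ − 60x² + 30x − 4) ÷ lead(D) = −16x⁶ ÷ −2x³ = 8x³. Subtract (8x³)·D = −16x⁶ − 48x⁵ + 56x⁴ − 16x³. Remainder: 8x⁵ + 40x⁴ + 16x³ − 60x² + 30x − 4.
Step 4: lead(8x⁵ + 40x⁴ + 16x³ − 60x² + 30x − 4) ÷ lead(D) = 8x⁵ ÷ −2x³ = −4x². Subtract (−4x²)·D = 8x⁵ + 24x⁴ − 28x³ + 8x². Remainder: 16x⁴ + 44x³ − 68x² + 30x − 4.
Step 5: lead(16x⁴ + 44x³ − 68x² + 30x − 4) ÷ lead(D) = 16x⁴ ÷ −2x³ = −8x. Subtract (−8x)·D = 16x⁴ + 48x³ − 56x² + 16x. Remainder: −4x³ − 12x² + 14x − 4.
Step 6: lead(−4x³ − 12x² + 14x − 4) ÷ lead(D) = −4x³ ÷ −2x³ = 2. Subtract (2)·D = −4x³ − 12x² + 14x − 4. Remainder: 0.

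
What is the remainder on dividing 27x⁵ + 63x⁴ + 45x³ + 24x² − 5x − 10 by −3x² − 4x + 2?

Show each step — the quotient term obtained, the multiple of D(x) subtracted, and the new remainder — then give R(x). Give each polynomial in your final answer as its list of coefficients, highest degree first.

R = [5, -6]

Step 1: lead(27x⁵ + 63x⁴ + 45x³ + 24x² − 5x − 10) ÷ lead(D) = 27x⁵ ÷ −3x² = −9x³. Subtract (−9x³)·D = 27x⁵ + 36x⁴ − 18x³. Remainder: 27x⁴ + 63x³ + 24x² − 5x − 10.
Step 2: lead(27x⁴ + 63x³ + 24x² − 5x − 10) ÷ lead(D) = 27x⁴ ÷ −3x² = −9x². Subtract (−9x²)·D = 27x⁴ + 36x³ − 18x². Remainder: 27x³ + 42x² − 5x − 10.
Step 3: lead(27x³ + 42x² − 5x − 10) ÷ lead(D) = 27x³ ÷ −3x² = −9x. Subtract (−9x)·D = 27x³ + 36x² − 18x. Remainder: 6x² + 13x − 10.
Step 4: lead(6x² + 13x − 10) ÷ lead(D) = 6x² ÷ −3x² = −2. Subtract (−2)·D = 6x² + 8x − 4. Remainder: 5x − 6.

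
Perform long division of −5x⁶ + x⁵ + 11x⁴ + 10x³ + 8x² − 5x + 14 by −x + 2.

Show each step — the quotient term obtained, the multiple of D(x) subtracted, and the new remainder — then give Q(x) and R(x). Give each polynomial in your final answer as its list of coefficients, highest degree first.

Q = [5, 9, 7, 4, 0, 5]; R = [4]

Step 1: lead(−5x⁶ + x⁵ + 11x⁴ + 10x³ + 8x² − 5x + 14) ÷ lead(D) = −5x⁶ ÷ −x = 5x⁵. Subtract (5x⁵)·D = −5x⁶ + 10x⁵. Remainder: −9x⁵ + 11x⁴ + 10x³ + 8x² − 5x + 14.
Step 2: lead(−9x⁵ + 11x⁴ + 10x³ + 8x² − 5x + 14) ÷ lead(D) = −9x⁵ ÷ −x = 9x⁴. Subtract (9x⁴)·D = −9x⁵ + 18x⁴. Remainder: −7x⁴ + 10x³ + 8x² − 5x + 14.
Step 3: lead(−7x⁴ + 10x³ + 8x² − 5x + 14) ÷ lead(D) = −7x⁴ ÷ −x = 7x³. Subtract (7x³)·D = −7x⁴ + 14x³. Remainder: −4x³ + 8x² − 5x + 14.
Step 4: lead(−4x³ + 8x² − 5x + 14) ÷ lead(D) = −4x³ ÷ −x = 4x². Subtract (4x²)·D = −4x³ + 8x². Remainder: −5x + 14.
Step 5: lead(−5x + 14) ÷ lead(D) = −5x ÷ −x = 5. Subtract (5)·D = −5x + 10. Remainder: 4.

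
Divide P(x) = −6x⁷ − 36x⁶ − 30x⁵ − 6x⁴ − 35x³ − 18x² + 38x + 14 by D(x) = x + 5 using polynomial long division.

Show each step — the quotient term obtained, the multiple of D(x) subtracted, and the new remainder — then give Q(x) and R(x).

Q(x) = −6x⁶ − 6x⁵ − 6x³ − 5x² + 7x + 3; R(x) = −1

Step 1: lead(−6x⁷ − 36x⁶ − 30x⁵ − 6x⁴ − 35x³ − 18x² + 38x + 14) ÷ lead(D) = −6x⁷ ÷ x = −6x⁶. Subtract (−6x⁶)·D = −6x⁷ − 30x⁶. Remainder: −6x⁶ − 30x⁵ − 6x⁴ − 35x³ − 18x² + 38x + 14.
Step 2: lead(−6x⁶ − 30x⁵ − 6x⁴ − 35x³ − 18x² + 38x + 14) ÷ lead(D) = −6x⁶ ÷ x = −6x⁵. Subtract (−6x⁵)·D = −6x⁶ − 30x⁵. Remainder: −6x⁴ − 35x³ − 18x² + 38x + 14.
Step 3: lead(−6x⁴ − 35x³ − 18x² + 38x + 14) ÷ lead(D) = −6x⁴ ÷ x = −6x³. Subtract (−6x³)·D = −6x⁴ − 30x³. Remainder: −5x³ − 18x² + 38x + 14.
Step 4: lead(−5x³ − 18x² + 38x + 14) ÷ lead(D) = −5x³ ÷ x = −5x². Subtract (−5x²)·D = −5x³ − 25x². Remainder: 7x² + 38x + 14.
Step 5: lead(7x² + 38x + 14) ÷ lead(D) = 7x² ÷ x = 7x. Subtract (7x)·D = 7x² + 35x. Remainder: 3x + 14.
Step 6: lead(3x + 14) ÷ lead(D) = 3x ÷ x = 3. Subtract (3)·D = 3x + 15. Remainder: −1.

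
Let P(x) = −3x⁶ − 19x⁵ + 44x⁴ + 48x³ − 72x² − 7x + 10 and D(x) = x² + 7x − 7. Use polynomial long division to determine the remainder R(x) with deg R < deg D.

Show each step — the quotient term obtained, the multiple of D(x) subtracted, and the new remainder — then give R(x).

R(x) = −4

Step 1: lead(−3x⁶ − 19x⁵ + 44x⁴ + 48x³ − 72x² − 7x + 10) ÷ lead(D) = −3x⁶ ÷ x² = −3x⁴. Subtract (−3x⁴)·D = −3x⁶ − 21x⁵ + 21x⁴. Remainder: 2x⁵ + 23x⁴ + 48x³ − 72x² − 7x + 10.
Step 2: lead(2x⁵ + 23x⁴ + 48x³ − 72x² − 7x + 10) ÷ lead(D) = 2x⁵ ÷ x² = 2x³. Subtract (2x³)·D = 2x⁵ + 14x⁴ − 14x³. Remainder: 9x⁴ + 62x³ − 72x² − 7x + 10.
Step 3: lead(9x⁴ + 62x³ − 72x² − 7x + 10) ÷ lead(D) = 9x⁴ ÷ x² = 9x². Subtract (9x²)·D = 9x⁴ + 63x³ − 63x². Remainder: −x³ − 9x² − 7x + 10.
Step 4: lead(−x³ − 9x² − 7x + 10) ÷ lead(D) = −x³ ÷ x² = −x. Subtract (−x)·D = −x³ − 7x² + 7x. Remainder: −2x² − 14x + 10.
Step 5: lead(−2x² − 14x + 10) ÷ lead(D) = −2x² ÷ x² = −2. Subtract (−2)·D = −2x² − 14x + 14. Remainder: −4.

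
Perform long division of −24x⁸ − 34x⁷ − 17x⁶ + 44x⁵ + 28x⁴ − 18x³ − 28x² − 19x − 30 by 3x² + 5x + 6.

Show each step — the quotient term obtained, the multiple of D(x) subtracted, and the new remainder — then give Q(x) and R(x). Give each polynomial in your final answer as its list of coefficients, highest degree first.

Q = [-8, 2, 7, -1, -3, 1, -5]; R = [0]

Step 1: lead(−24x⁸ − 34x⁷ − 17x⁶ + 44x⁵ + 28x⁴ − 18x³ − 28x² − 19x − 30) ÷ lead(D) = −24x⁸ ÷ 3x² = −8x⁶. Subtract (−8x⁶)·D = −24x⁸ − 40x⁷ − 48x⁶. Remainder: 6x⁷ + 31x⁶ + 44x⁵ + 28x⁴ − 18x³ − 28x² − 19x − 30.
Step 2: lead(6x⁷ + 31x⁶ + 44x⁵ + 28x⁴ − 18x³ − 28x² − 19x − 30) ÷ lead(D) = 6x⁷ ÷ 3x² = 2x⁵. Subtract (2x⁵)·D = 6x⁷ + 10x⁶ + 12x⁵. Remainder: 21x⁶ + 32x⁵ + 28x⁴ − 18x³ − 28x² − 19x − 30.
Step 3: lead(21x⁶ + 32x⁵ + 28x⁴ − 18x³ − 28x² − 19x − 30) ÷ lead(D) = 21x⁶ ÷ 3x² = 7x⁴. Subtract (7x⁴)·D = 21x⁶ + 35x⁵ + 42x⁴. Remainder: −3x⁵ − 14x⁴ − 18x³ − 28x² − 19x − 30.
Step 4: lead(−3x⁵ − 14x⁴ − 18x³ − 28x² − 19x − 30) ÷ lead(D) = −3x⁵ ÷ 3x² = −x³. Subtract (−x³)·D = −3x⁵ − 5x⁴ − 6x³. Remainder: −9x⁴ − 12x³ − 28x² − 19x − 30.
Step 5: lead(−9x⁴ − 12x³ − 28x² − 19x − 30) ÷ lead(D) = −9x⁴ ÷ 3x² = −3x². Subtract (−3x²)·D = −9x⁴ − 15x³ − 18x². Remainder: 3x³ − 10x² − 19x − 30.
Step 6: lead(3x³ − 10x² − 19x − 30) ÷ lead(D) = 3x³ ÷ 3x² = x. Subtract (x)·D = 3x³ + 5x² + 6x. Remainder: −15x² − 25x − 30.
Step 7: lead(−15x² − 25x − 30) ÷ lead(D) = −15x² ÷ 3x² = −5. Subtract (−5)·D = −15x² − 25x − 30. Remainder: 0.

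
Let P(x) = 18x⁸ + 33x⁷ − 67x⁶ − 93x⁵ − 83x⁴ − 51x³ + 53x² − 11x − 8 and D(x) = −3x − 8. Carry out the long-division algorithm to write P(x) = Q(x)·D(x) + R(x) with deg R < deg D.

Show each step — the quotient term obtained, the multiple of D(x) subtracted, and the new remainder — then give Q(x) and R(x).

Q(x) = −6x⁷ + 5x⁶ + 9x⁵ + 7x⁴ + 9x³ − 7x² + x + 1; R(x) = 0

Step 1: lead(18x⁸ + 33x⁷ − 67x⁶ − 93x⁵ − 83x⁴ − 51x³ + 53x² − 11x − 8) ÷ lead(D) = 18x⁸ ÷ −3x = −6x⁷. Subtract (−6x⁷)·D = 18x⁸ + 48x⁷. Remainder: −15x⁷ − 67x⁶ − 93x⁵ − 83x⁴ − 51x³ + 53x² − 11x − 8.
Step 2: lead(−15x⁷ − 67x⁶ − 93x⁵ − 83x⁴ − 51x³ + 53x² − 11x − 8) ÷ lead(D) = −15x⁷ ÷ −3x = 5x⁶. Subtract (5x⁶)·D = −15x⁷ − 40x⁶. Remainder: −27x⁶ − 93x⁵ − 83x⁴ − 51x³ + 53x² − 11x − 8.
Step 3: lead(−27x⁶ − 93x⁵ − 83x⁴ − 51x³ + 53x² − 11x − 8) ÷ lead(D) = −27x⁶ ÷ −3x = 9x⁵. Subtract (9x⁵)·D = −27x⁶ − 72x⁵. Remainder: −21x⁵ − 83x⁴ − 51x³ + 53x² − 11x − 8.
Step 4: lead(−21x⁵ − 83x⁴ − 51x³ + 53x² − 11x − 8) ÷ lead(D) = −21x⁵ ÷ −3x = 7x⁴. Subtract (7x⁴)·D = −21x⁵ − 56x⁴. Remainder: −27x⁴ − 51x³ + 53x² − 11x − 8.
Step 5: lead(−27x⁴ − 51x³ + 53x² − 11x − 8) ÷ lead(D) = −27x⁴ ÷ −3x = 9x³. Subtract (9x³)·D = −27x⁴ − 72x³. Remainder: 21x³ + 53x² − 11x − 8.
Step 6: lead(21x³ + 53x² − 11x − 8) ÷ lead(D) = 21x³ ÷ −3x = −7x². Subtract (−7x²)·D = 21x³ + 56x². Remainder: −3x² − 11x − 8.
Step 7: lead(−3x² − 11x − 8) ÷ lead(D) = −3x² ÷ −3x = x. Subtract (x)·D = −3x² − 8x. Remainder: −3x − 8.
Step 8: lead(−3x − 8) ÷ lead(D) = −3x ÷ −3x = 1. Subtract (1)·D = −3x − 8. Remainder: 0.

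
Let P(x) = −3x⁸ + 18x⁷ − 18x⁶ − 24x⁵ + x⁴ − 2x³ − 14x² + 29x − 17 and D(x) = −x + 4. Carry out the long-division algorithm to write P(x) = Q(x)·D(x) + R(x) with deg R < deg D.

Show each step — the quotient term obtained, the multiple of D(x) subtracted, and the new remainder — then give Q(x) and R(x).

Q(x) = 3x⁷ − 6x⁶ − 6x⁵ − x³ − 2x² + 6x − 5; R(x) = 3

Step 1: lead(−3x⁸ + 18x⁷ − 18x⁶ − 24x⁵ + x⁴ − 2x³ − 14x² + 29x − 17) ÷ lead(D) = −3x⁸ ÷ −x = 3x⁷. Subtract (3x⁷)·D = −3x⁸ + 12x⁷. Remainder: 6x⁷ − 18x⁶ − 24x⁵ + x⁴ − 2x³ − 14x² + 29x − 17.
Step 2: lead(6x⁷ − 18x⁶ − 24x⁵ + x⁴ − 2x³ − 14x² + 29x − 17) ÷ lead(D) = 6x⁷ ÷ −x = −6x⁶. Subtract (−6x⁶)·D = 6x⁷ − 24x⁶. Remainder: 6x⁶ − 24x⁵ + x⁴ − 2x³ − 14x² + 29x − 17.
Step 3: lead(6x⁶ − 24x⁵ + x⁴ − 2x³ − 14x² + 29x − 17) ÷ lead(D) = 6x⁶ ÷ −x = −6x⁵. Subtract (−6x⁵)·D = 6x⁶ − 24x⁵. Remainder: x⁴ − 2x³ − 14x² + 29x − 17.
Step 4: lead(x⁴ − 2x³ − 14x² + 29x − 17) ÷ lead(D) = x⁴ ÷ −x = −x³. Subtract (−x³)·D = x⁴ − 4x³. Remainder: 2x³ − 14x² + 29x − 17.
Step 5: lead(2x³ − 14x² + 29x − 17) ÷ lead(D) = 2x³ ÷ −x = −2x². Subtract (−2x²)·D = 2x³ − 8x². Remainder: −6x² + 29x − 17.
Step 6: lead(−6x² + 29x − 17) ÷ lead(D) = −6x² ÷ −x = 6x. Subtract (6x)·D = −6x² + 24x. Remainder: 5x − 17.
Step 7: lead(5x − 17) ÷ lead(D) = 5x ÷ −x = −5. Subtract (−5)·D = 5x − 20. Remainder: 3.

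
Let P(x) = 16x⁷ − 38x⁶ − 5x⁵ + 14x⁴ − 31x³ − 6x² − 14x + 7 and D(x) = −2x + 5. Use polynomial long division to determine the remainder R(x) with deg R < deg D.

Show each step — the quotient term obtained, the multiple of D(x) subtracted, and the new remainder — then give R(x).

Step 1: lead(16x⁷ − 38x⁶ − 5x⁵ + 14x⁴ − 31x³ − 6x² − 14x + 7) ÷ lead(D) = 16x⁷ ÷ −2x = −8x⁶. Subtract (−8x⁶)·D = 16x⁷ − 40x⁶. Remainder: 2x⁶ − 5x⁵ + 14x⁴ − 31x³ − 6x² − 14x + 7.
Step 2: lead(2x⁶ − 5x⁵ + 14x⁴ − 31x³ − 6x² − 14x + 7) ÷ lead(D) = 2x⁶ ÷ −2x = −x⁵. Subtract (−x⁵)·D = 2x⁶ − 5x⁵. Remainder: 14x⁴ − 31x³ − 6x² − 14x + 7.
Step 3: lead(14x⁴ − 31x³ − 6x² − 14x + 7) ÷ lead(D) = 14x⁴ ÷ −2x = −7x³. Subtract (−7x³)·D = 14x⁴ − 35x³. Remainder: 4x³ − 6x² − 14x + 7.
Step 4: lead(4x³ − 6x² − 14x + 7) ÷ lead(D) = 4x³ ÷ −2x = −2x². Subtract (−2x²)·D = 4x³ − 10x². Remainder: 4x² − 14x + 7.
Step 5: lead(4x² − 14x + 7) ÷ lead(D) = 4x² ÷ −2x = −2x. Subtract (−2x)·D = 4x² − 10x. Remainder: −4x + 7.
Step 6: lead(−4x + 7) ÷ lead(D) = −4x ÷ −2x = 2. Subtract (2)·D = −4x + 10. Remainder: −3.

R(x) = −3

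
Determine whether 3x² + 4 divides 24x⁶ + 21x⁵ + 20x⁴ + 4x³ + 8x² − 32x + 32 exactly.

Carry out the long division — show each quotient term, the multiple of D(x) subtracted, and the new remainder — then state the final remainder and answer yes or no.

R(x) = 0, so D(x) is a factor of P(x). yes

Step 1: lead(24x⁶ + 21x⁵ + 20x⁴ + 4x³ + 8x² − 32x + 32) ÷ lead(D) = 24x⁶ ÷ 3x² = 8x⁴. Subtract (8x⁴)·D = 24x⁶ + 32x⁴. Remainder: 21x⁵ − 12x⁴ + 4x³ + 8x² − 32x + 32.
Step 2: lead(21x⁵ − 12x⁴ + 4x³ + 8x² − 32x + 32) ÷ lead(D) = 21x⁵ ÷ 3x² = 7x³. Subtract (7x³)·D = 21x⁵ + 28x³. Remainder: −12x⁴ − 24x³ + 8x² − 32x + 32.
Step 3: lead(−12x⁴ − 24x³ + 8x² − 32x + 32) ÷ lead(D) = −12x⁴ ÷ 3x² = −4x². Subtract (−4x²)·D = −12x⁴ − 16x². Remainder: −24x³ + 24x² − 32x + 32.
Step 4: lead(−24x³ + 24x² − 32x + 32) ÷ lead(D) = −24x³ ÷ 3x² = −8x. Subtract (−8x)·D = −24x³ − 32x. Remainder: 24x² + 32.
Step 5: lead(24x² + 32) ÷ lead(D) = 24x² ÷ 3x² = 8. Subtract (8)·D = 24x² + 32. Remainder: 0.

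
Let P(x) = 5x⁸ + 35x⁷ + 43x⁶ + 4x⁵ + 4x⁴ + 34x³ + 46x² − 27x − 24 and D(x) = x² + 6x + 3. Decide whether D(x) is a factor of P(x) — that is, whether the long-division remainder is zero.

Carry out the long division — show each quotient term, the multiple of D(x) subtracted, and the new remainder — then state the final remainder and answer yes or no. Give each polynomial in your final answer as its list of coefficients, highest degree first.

Step 1: lead(5x⁸ + 35x⁷ + 43x⁶ + 4x⁵ + 4x⁴ + 34x³ + 46x² − 27x − 24) ÷ lead(D) = 5x⁸ ÷ x² = 5x⁶. Subtract (5x⁶)·D = 5x⁸ + 30x⁷ + 15x⁶. Remainder: 5x⁷ + 28x⁶ + 4x⁵ + 4x⁴ + 34x³ + 46x² − 27x − 24.
Step 2: lead(5x⁷ + 28x⁶ + 4x⁵ + 4x⁴ + 34x³ + 46x² − 27x − 24) ÷ lead(D) = 5x⁷ ÷ x² = 5x⁵. Subtract (5x⁵)·D = 5x⁷ + 30x⁶ + 15x⁵. Remainder: −2x⁶ − 11x⁵ + 4x⁴ + 34x³ + 46x² − 27x − 24.
Step 3: lead(−2x⁶ − 11x⁵ + 4x⁴ + 34x³ + 46x² − 27x − 24) ÷ lead(D) = −2x⁶ ÷ x² = −2x⁴. Subtract (−2x⁴)·D = −2x⁶ − 12x⁵ − 6x⁴. Remainder: x⁵ + 10x⁴ + 34x³ + 46x² − 27x − 24.
Step 4: lead(x⁵ + 10x⁴ + 34x³ + 46x² − 27x − 24) ÷ lead(D) = x⁵ ÷ x² = x³. Subtract (x³)·D = x⁵ + 6x⁴ + 3x³. Remainder: 4x⁴ + 31x³ + 46x² − 27x − 24.
Step 5: lead(4x⁴ + 31x³ + 46x² − 27x − 24) ÷ lead(D) = 4x⁴ ÷ x² = 4x². Subtract (4x²)·D = 4x⁴ + 24x³ + 12x². Remainder: 7x³ + 34x² − 27x − 24.
Step 6: lead(7x³ + 34x² − 27x − 24) ÷ lead(D) = 7x³ ÷ x² = 7x. Subtract (7x)·D = 7x³ + 42x² + 21x. Remainder: −8x² − 48x − 24.
Step 7: lead(−8x² − 48x − 24) ÷ lead(D) = −8x² ÷ x² = −8. Subtract (−8)·D = −8x² − 48x − 24. Remainder: 0.

R = [0], so D(x) is a factor of P(x). yes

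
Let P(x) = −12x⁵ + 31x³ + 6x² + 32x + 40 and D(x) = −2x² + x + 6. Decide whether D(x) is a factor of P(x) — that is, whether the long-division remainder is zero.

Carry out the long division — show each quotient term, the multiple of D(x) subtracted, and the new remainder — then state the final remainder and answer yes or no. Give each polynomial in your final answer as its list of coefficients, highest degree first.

Step 1: lead(−12x⁵ + 31x³ + 6x² + 32x + 40) ÷ lead(D) = −12x⁵ ÷ −2x² = 6x³. Subtract (6x³)·D = −12x⁵ + 6x⁴ + 36x³. Remainder: −6x⁴ − 5x³ + 6x² + 32x + 40.
Step 2: lead(−6x⁴ − 5x³ + 6x² + 32x + 40) ÷ lead(D) = −6x⁴ ÷ −2x² = 3x². Subtract (3x²)·D = −6x⁴ + 3x³ + 18x². Remainder: −8x³ − 12x² + 32x + 40.
Step 3: lead(−8x³ − 12x² + 32x + 40) ÷ lead(D) = −8x³ ÷ −2x² = 4x. Subtract (4x)·D = −8x³ + 4x² + 24x. Remainder: −16x² + 8x + 40.
Step 4: lead(−16x² + 8x + 40) ÷ lead(D) = −16x² ÷ −2x² = 8. Subtract (8)·D = −16x² + 8x + 48. Remainder: −8.

R = [-8], so D(x) is not a factor of P(x). no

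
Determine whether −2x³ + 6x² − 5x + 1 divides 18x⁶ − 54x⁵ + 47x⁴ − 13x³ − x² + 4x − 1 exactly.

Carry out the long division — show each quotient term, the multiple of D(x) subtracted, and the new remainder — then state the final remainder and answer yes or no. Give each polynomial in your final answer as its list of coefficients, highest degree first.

R = [0], so D(x) is a factor of P(x). yes

Step 1: lead(18x⁶ − 54x⁵ + 47x⁴ − 13x³ − x² + 4x − 1) ÷ lead(D) = 18x⁶ ÷ −2x³ = −9x³. Subtract (−9x³)·D = 18x⁶ − 54x⁵ + 45x⁴ − 9x³. Remainder: 2x⁴ − 4x³ − x² + 4x − 1.
Step 2: lead(2x⁴ − 4x³ − x² + 4x − 1) ÷ lead(D) = 2x⁴ ÷ −2x³ = −x. Subtract (−x)·D = 2x⁴ − 6x³ + 5x² − x. Remainder: 2x³ − 6x² + 5x − 1.
Step 3: lead(2x³ − 6x² + 5x − 1) ÷ lead(D) = 2x³ ÷ −2x³ = −1. Subtract (−1)·D = 2x³ − 6x² + 5x − 1. Remainder: 0.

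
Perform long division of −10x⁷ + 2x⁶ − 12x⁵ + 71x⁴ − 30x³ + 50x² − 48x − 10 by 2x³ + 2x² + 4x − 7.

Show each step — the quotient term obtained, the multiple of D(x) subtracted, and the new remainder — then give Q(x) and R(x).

Q(x) = −5x⁴ + 6x³ − 2x² + 8x + 2; R(x) = 4

Step 1: lead(−10x⁷ + 2x⁶ − 12x⁵ + 71x⁴ − 30x³ + 50x² − 48x − 10) ÷ lead(D) = −10x⁷ ÷ 2x³ = −5x⁴. Subtract (−5x⁴)·D = −10x⁷ − 10x⁶ − 20x⁵ + 35x⁴. Remainder: 12x⁶ + 8x⁵ + 36x⁴ − 30x³ + 50x² − 48x − 10.
Step 2: lead(12x⁶ + 8x⁵ + 36x⁴ − 30x³ + 50x² − 48x − 10) ÷ lead(D) = 12x⁶ ÷ 2x³ = 6x³. Subtract (6x³)·D = 12x⁶ + 12x⁵ + 24x⁴ − 42x³. Remainder: −4x⁵ + 12x⁴ + 12x³ + 50x² − 48x − 10.
Step 3: lead(−4x⁵ + 12x⁴ + 12x³ + 50x² − 48x − 10) ÷ lead(D) = −4x⁵ ÷ 2x³ = −2x². Subtract (−2x²)·D = −4x⁵ − 4x⁴ − 8x³ + 14x². Remainder: 16x⁴ + 20x³ + 36x² − 48x − 10.
Step 4: lead(16x⁴ + 20x³ + 36x² − 48x − 10) ÷ lead(D) = 16x⁴ ÷ 2x³ = 8x. Subtract (8x)·D = 16x⁴ + 16x³ + 32x² − 56x. Remainder: 4x³ + 4x² + 8x − 10.
Step 5: lead(4x³ + 4x² + 8x − 10) ÷ lead(D) = 4x³ ÷ 2x³ = 2. Subtract (2)·D = 4x³ + 4x² + 8x − 14. Remainder: 4.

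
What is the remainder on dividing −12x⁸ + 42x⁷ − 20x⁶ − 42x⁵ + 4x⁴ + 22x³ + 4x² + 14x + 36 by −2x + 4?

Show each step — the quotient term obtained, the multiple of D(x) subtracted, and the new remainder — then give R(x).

R(x) = 0

Step 1: lead(−12x⁸ + 42x⁷ − 20x⁶ − 42x⁵ + 4x⁴ + 22x³ + 4x² + 14x + 36) ÷ lead(D) = −12x⁸ ÷ −2x = 6x⁷. Subtract (6x⁷)·D = −12x⁸ + 24x⁷. Remainder: 18x⁷ − 20x⁶ − 42x⁵ + 4x⁴ + 22x³ + 4x² + 14x + 36.
Step 2: lead(18x⁷ − 20x⁶ − 42x⁵ + 4x⁴ + 22x³ + 4x² + 14x + 36) ÷ lead(D) = 18x⁷ ÷ −2x = −9x⁶. Subtract (−9x⁶)·D = 18x⁷ − 36x⁶. Remainder: 16x⁶ − 42x⁵ + 4x⁴ + 22x³ + 4x² + 14x + 36.
Step 3: lead(16x⁶ − 42x⁵ + 4x⁴ + 22x³ + 4x² + 14x + 36) ÷ lead(D) = 16x⁶ ÷ −2x = −8x⁵. Subtract (−8x⁵)·D = 16x⁶ − 32x⁵. Remainder: −10x⁵ + 4x⁴ + 22x³ + 4x² + 14x + 36.
Step 4: lead(−10x⁵ + 4x⁴ + 22x³ + 4x² + 14x + 36) ÷ lead(D) = −10x⁵ ÷ −2x = 5x⁴. Subtract (5x⁴)·D = −10x⁵ + 20x⁴. Remainder: −16x⁴ + 22x³ + 4x² + 14x + 36.
Step 5: lead(−16x⁴ + 22x³ + 4x² + 14x + 36) ÷ lead(D) = −16x⁴ ÷ −2x = 8x³. Subtract (8x³)·D = −16x⁴ + 32x³. Remainder: −10x³ + 4x² + 14x + 36.
Step 6: lead(−10x³ + 4x² + 14x + 36) ÷ lead(D) = −10x³ ÷ −2x = 5x². Subtract (5x²)·D = −10x³ + 20x². Remainder: −16x² + 14x + 36.
Step 7: lead(−16x² + 14x + 36) ÷ lead(D) = −16x² ÷ −2x = 8x. Subtract (8x)·D = −16x² + 32x. Remainder: −18x + 36.
Step 8: lead(−18x + 36) ÷ lead(D) = −18x ÷ −2x = 9. Subtract (9)·D = −18x + 36. Remainder: 0.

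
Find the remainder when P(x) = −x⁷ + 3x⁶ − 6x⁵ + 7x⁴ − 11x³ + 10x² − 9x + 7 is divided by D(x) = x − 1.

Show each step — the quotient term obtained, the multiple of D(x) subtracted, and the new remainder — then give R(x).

Step 1: lead(−x⁷ + 3x⁶ − 6x⁵ + 7x⁴ − 11x³ + 10x² − 9x + 7) ÷ lead(D) = −x⁷ ÷ x = −x⁶. Subtract (−x⁶)·D = −x⁷ + x⁶. Remainder: 2x⁶ − 6x⁵ + 7x⁴ − 11x³ + 10x² − 9x + 7.
Step 2: lead(2x⁶ − 6x⁵ + 7x⁴ − 11x³ + 10x² − 9x + 7) ÷ lead(D) = 2x⁶ ÷ x = 2x⁵. Subtract (2x⁵)·D = 2x⁶ − 2x⁵. Remainder: −4x⁵ + 7x⁴ − 11x³ + 10x² − 9x + 7.
Step 3: lead(−4x⁵ + 7x⁴ − 11x³ + 10x² − 9x + 7) ÷ lead(D) = −4x⁵ ÷ x = −4x⁴. Subtract (−4x⁴)·D = −4x⁵ + 4x⁴. Remainder: 3x⁴ − 11x³ + 10x² − 9x + 7.
Step 4: lead(3x⁴ − 11x³ + 10x² − 9x + 7) ÷ lead(D) = 3x⁴ ÷ x = 3x³. Subtract (3x³)·D = 3x⁴ − 3x³. Remainder: −8x³ + 10x² − 9x + 7.
Step 5: lead(−8x³ + 10x² − 9x + 7) ÷ lead(D) = −8x³ ÷ x = −8x². Subtract (−8x²)·D = −8x³ + 8x². Remainder: 2x² − 9x + 7.
Step 6: lead(2x² − 9x + 7) ÷ lead(D) = 2x² ÷ x = 2x. Subtract (2x)·D = 2x² − 2x. Remainder: −7x + 7.
Step 7: lead(−7x + 7) ÷ lead(D) = −7x ÷ x = −7. Subtract (−7)·D = −7x + 7. Remainder: 0.

R(x) = 0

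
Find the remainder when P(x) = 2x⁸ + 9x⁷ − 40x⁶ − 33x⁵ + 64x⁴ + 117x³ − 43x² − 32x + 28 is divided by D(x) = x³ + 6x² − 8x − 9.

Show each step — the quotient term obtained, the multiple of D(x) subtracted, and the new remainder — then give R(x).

R(x) = 4x² + 7x + 1

Step 1: lead(2x⁸ + 9x⁷ − 40x⁶ − 33x⁵ + 64x⁴ + 117x³ − 43x² − 32x + 28) ÷ lead(D) = 2x⁸ ÷ x³ = 2x⁵. Subtract (2x⁵)·D = 2x⁸ + 12x⁷ − 16x⁶ − 18x⁵. Remainder: −3x⁷ − 24x⁶ − 15x⁵ + 64x⁴ + 117x³ − 43x² − 32x + 28.
Step 2: lead(−3x⁷ − 24x⁶ − 15x⁵ + 64x⁴ + 117x³ − 43x² − 32x + 28) ÷ lead(D) = −3x⁷ ÷ x³ = −3x⁴. Subtract (−3x⁴)·D = −3x⁷ − 18x⁶ + 24x⁵ + 27x⁴. Remainder: −6x⁶ − 39x⁵ + 37x⁴ + 117x³ − 43x² − 32x + 28.
Step 3: lead(−6x⁶ − 39x⁵ + 37x⁴ + 117x³ − 43x² − 32x + 28) ÷ lead(D) = −6x⁶ ÷ x³ = −6x³. Subtract (−6x³)·D = −6x⁶ − 36x⁵ + 48x⁴ + 54x³. Remainder: −3x⁵ − 11x⁴ + 63x³ − 43x² − 32x + 28.
Step 4: lead(−3x⁵ − 11x⁴ + 63x³ − 43x² − 32x + 28) ÷ lead(D) = −3x⁵ ÷ x³ = −3x². Subtract (−3x²)·D = −3x⁵ − 18x⁴ + 24x³ + 27x². Remainder: 7x⁴ + 39x³ − 70x² − 32x + 28.
Step 5: lead(7x⁴ + 39x³ − 70x² − 32x + 28) ÷ lead(D) = 7x⁴ ÷ x³ = 7x. Subtract (7x)·D = 7x⁴ + 42x³ − 56x² − 63x. Remainder: −3x³ − 14x² + 31x + 28.
Step 6: lead(−3x³ − 14x² + 31x + 28) ÷ lead(D) = −3x³ ÷ x³ = −3. Subtract (−3)·D = −3x³ − 18x² + 24x + 27. Remainder: 4x² + 7x + 1.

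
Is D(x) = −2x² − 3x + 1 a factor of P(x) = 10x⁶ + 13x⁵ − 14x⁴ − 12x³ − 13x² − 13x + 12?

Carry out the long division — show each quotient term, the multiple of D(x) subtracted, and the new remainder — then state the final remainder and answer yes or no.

R(x) = 7, so D(x) is not a factor of P(x). no

Step 1: lead(10x⁶ + 13x⁵ − 14x⁴ − 12x³ − 13x² − 13x + 12) ÷ lead(D) = 10x⁶ ÷ −2x² = −5x⁴. Subtract (−5x⁴)·D = 10x⁶ + 15x⁵ − 5x⁴. Remainder: −2x⁵ − 9x⁴ − 12x³ − 13x² − 13x + 12.
Step 2: lead(−2x⁵ − 9x⁴ − 12x³ − 13x² − 13x + 12) ÷ lead(D) = −2x⁵ ÷ −2x² = x³. Subtract (x³)·D = −2x⁵ − 3x⁴ + x³. Remainder: −6x⁴ − 13x³ − 13x² − 13x + 12.
Step 3: lead(−6x⁴ − 13x³ − 13x² − 13x + 12) ÷ lead(D) = −6x⁴ ÷ −2x² = 3x². Subtract (3x²)·D = −6x⁴ − 9x³ + 3x². Remainder: −4x³ − 16x² − 13x + 12.
Step 4: lead(−4x³ − 16x² − 13x + 12) ÷ lead(D) = −4x³ ÷ −2x² = 2x. Subtract (2x)·D = −4x³ − 6x² + 2x. Remainder: −10x² − 15x + 12.
Step 5: lead(−10x² − 15x + 12) ÷ lead(D) = −10x² ÷ −2x² = 5. Subtract (5)·D = −10x² − 15x + 5. Remainder: 7.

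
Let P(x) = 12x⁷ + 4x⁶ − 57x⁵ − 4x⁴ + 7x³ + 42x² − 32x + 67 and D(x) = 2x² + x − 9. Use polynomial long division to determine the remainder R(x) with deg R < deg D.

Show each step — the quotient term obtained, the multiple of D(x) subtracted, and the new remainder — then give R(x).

R(x) = −7x + 4

Step 1: lead(12x⁷ + 4x⁶ − 57x⁵ − 4x⁴ + 7x³ + 42x² − 32x + 67) ÷ lead(D) = 12x⁷ ÷ 2x² = 6x⁵. Subtract (6x⁵)·D = 12x⁷ + 6x⁶ − 54x⁵. Remainder: −2x⁶ − 3x⁵ − 4x⁴ + 7x³ + 42x² − 32x + 67.
Step 2: lead(−2x⁶ − 3x⁵ − 4x⁴ + 7x³ + 42x² − 32x + 67) ÷ lead(D) = −2x⁶ ÷ 2x² = −x⁴. Subtract (−x⁴)·D = −2x⁶ − x⁵ + 9x⁴. Remainder: −2x⁵ − 13x⁴ + 7x³ + 42x² − 32x + 67.
Step 3: lead(−2x⁵ − 13x⁴ + 7x³ + 42x² − 32x + 67) ÷ lead(D) = −2x⁵ ÷ 2x² = −x³. Subtract (−x³)·D = −2x⁵ − x⁴ + 9x³. Remainder: −12x⁴ − 2x³ + 42x² − 32x + 67.
Step 4: lead(−12x⁴ − 2x³ + 42x² − 32x + 67) ÷ lead(D) = −12x⁴ ÷ 2x² = −6x². Subtract (−6x²)·D = −12x⁴ − 6x³ + 54x². Remainder: 4x³ − 12x² − 32x + 67.
Step 5: lead(4x³ − 12x² − 32x + 67) ÷ lead(D) = 4x³ ÷ 2x² = 2x. Subtract (2x)·D = 4x³ + 2x² − 18x. Remainder: −14x² − 14x + 67.
Step 6: lead(−14x² − 14x + 67) ÷ lead(D) = −14x² ÷ 2x² = −7. Subtract (−7)·D = −14x² − 7x + 63. Remainder: −7x + 4.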